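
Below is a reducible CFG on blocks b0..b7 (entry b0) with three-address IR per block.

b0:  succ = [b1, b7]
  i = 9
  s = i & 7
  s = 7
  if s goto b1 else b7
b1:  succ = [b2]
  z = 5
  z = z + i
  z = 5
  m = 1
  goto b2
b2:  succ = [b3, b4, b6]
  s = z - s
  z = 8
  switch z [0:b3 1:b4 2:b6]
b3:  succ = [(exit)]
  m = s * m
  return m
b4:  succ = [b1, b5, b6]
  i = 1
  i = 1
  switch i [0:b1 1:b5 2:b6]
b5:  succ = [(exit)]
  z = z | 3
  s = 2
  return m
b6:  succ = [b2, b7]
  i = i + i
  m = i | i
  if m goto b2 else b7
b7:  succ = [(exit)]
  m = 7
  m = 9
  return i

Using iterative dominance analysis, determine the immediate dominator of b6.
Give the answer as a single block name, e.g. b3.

idom tree: b1←b0 b2←b1 b3←b2 b4←b2 b5←b4 b6←b2 b7←b0
Dom at joins:
  b1: preds {b0,b4}: {b0} ∩ {b0,b1,b2,b4} = {b0}; idom=b0
  b2: preds {b1,b6}: {b0,b1} ∩ {b0,b1,b2,b6} = {b0,b1}; idom=b1
  b6: preds {b2,b4}: {b0,b1,b2} ∩ {b0,b1,b2,b4} = {b0,b1,b2}; idom=b2
  b7: preds {b0,b6}: {b0} ∩ {b0,b1,b2,b6} = {b0}; idom=b0

idom(b6) = b2

Answer: b2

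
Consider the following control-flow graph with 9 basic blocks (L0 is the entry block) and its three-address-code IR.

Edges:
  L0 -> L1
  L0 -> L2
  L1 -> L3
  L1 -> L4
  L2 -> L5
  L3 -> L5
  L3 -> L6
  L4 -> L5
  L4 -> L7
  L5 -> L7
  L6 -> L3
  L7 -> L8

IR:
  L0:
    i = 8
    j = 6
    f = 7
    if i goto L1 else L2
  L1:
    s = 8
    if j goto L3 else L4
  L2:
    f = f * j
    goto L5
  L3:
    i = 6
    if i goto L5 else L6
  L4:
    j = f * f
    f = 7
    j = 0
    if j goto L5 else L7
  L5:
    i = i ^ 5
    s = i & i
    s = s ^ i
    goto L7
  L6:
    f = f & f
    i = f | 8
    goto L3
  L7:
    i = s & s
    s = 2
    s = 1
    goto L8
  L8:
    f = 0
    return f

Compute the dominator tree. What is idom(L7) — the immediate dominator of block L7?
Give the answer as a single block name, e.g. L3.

Answer: L0

Working:
idom tree: L1←L0 L2←L0 L3←L1 L4←L1 L5←L0 L6←L3 L7←L0 L8←L7
Dom at joins:
  L3: preds {L1,L6}: {L0,L1} ∩ {L0,L1,L3,L6} = {L0,L1}; idom=L1
  L5: preds {L2,L3,L4}: {L0,L2} ∩ {L0,L1,L3} ∩ {L0,L1,L4} = {L0}; idom=L0
  L7: preds {L4,L5}: {L0,L1,L4} ∩ {L0,L5} = {L0}; idom=L0

idom(L7) = L0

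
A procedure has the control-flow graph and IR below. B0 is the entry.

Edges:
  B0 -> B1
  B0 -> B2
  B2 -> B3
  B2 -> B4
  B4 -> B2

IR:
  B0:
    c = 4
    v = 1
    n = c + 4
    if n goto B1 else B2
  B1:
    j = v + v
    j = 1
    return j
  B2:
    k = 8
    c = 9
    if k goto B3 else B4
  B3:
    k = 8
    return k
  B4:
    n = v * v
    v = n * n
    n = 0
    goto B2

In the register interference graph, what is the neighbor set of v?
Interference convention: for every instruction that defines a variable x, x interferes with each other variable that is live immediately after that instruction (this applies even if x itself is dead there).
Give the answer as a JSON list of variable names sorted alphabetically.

Answer: ["c", "k", "n"]

Derivation:
def/use:
  B0: {c,n,v} / ∅
  B1: {j} / {v}
  B2: {c,k} / ∅
  B3: {k} / ∅
  B4: {n,v} / {v}

Backward fixpoint:
  live B0: ∅→{v}
  live B1: {v}→∅
  live B2: {v}→{v}
  live B3: ∅→∅
  live B4: {v}→{v}

Interference:
  c: {k,v}
  j: ∅
  k: {c,v}
  n: {v}
  v: {c,k,n}

N(v) = ["c", "k", "n"]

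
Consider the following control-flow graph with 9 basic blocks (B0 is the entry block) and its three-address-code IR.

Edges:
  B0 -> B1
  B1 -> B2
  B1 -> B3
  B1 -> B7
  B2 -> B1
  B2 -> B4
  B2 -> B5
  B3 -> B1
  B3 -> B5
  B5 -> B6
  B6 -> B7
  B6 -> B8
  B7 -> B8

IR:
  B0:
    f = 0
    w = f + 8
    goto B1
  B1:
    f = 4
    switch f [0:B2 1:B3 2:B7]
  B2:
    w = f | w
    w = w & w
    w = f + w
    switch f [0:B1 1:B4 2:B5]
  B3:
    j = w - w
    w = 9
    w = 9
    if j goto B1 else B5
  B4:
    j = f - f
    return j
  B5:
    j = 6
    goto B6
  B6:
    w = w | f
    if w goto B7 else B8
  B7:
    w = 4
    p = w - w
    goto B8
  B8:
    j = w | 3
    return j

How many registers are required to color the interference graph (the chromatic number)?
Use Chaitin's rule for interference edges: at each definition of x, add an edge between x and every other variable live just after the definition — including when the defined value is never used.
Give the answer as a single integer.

Answer: 3

Derivation:
Block summaries:
  B0: def={f,w} ue=∅
  B1: def={f} ue=∅
  B2: def={w} ue={f,w}
  B3: def={j,w} ue={w}
  B4: def={j} ue={f}
  B5: def={j} ue=∅
  B6: def={w} ue={f,w}
  B7: def={p,w} ue=∅
  B8: def={j} ue={w}

Liveness:
  B0 li=∅ lo={w}
  B1 li={w} lo={f,w}
  B2 li={f,w} lo={f,w}
  B3 li={f,w} lo={f,w}
  B4 li={f} lo=∅
  B5 li={f,w} lo={f,w}
  B6 li={f,w} lo={w}
  B7 li=∅ lo={w}
  B8 li={w} lo=∅

Interfere edges:
  f — {j,w}
  j — {f,w}
  p — {w}
  w — {f,j,p}

Colouring:
  clique {f,j,w} ⇒ need ≥ 3
  assign f→c1 j→c2 p→c1 w→c0 — no edge inside a register ⇒ χ ≤ 3
  χ = 3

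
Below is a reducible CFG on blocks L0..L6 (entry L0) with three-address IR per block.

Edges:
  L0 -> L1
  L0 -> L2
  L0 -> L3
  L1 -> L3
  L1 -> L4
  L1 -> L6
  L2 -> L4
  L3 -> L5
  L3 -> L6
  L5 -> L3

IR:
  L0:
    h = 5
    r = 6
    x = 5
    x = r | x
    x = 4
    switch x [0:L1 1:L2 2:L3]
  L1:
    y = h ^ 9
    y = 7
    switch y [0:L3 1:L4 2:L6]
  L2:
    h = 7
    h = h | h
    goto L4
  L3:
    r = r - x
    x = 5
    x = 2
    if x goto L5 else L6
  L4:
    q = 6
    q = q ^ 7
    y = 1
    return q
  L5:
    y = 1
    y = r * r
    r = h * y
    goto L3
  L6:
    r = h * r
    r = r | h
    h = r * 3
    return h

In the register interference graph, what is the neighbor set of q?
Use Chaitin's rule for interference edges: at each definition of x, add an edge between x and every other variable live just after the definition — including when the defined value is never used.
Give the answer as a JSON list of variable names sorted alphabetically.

def/use:
  L0: {h,r,x} / ∅
  L1: {y} / {h}
  L2: {h} / ∅
  L3: {r,x} / {r,x}
  L4: {q,y} / ∅
  L5: {r,y} / {h,r}
  L6: {h,r} / {h,r}

Liveness:
  live L0: ∅→{h,r,x}
  live L1: {h,r,x}→{h,r,x}
  live L2: ∅→∅
  live L3: {h,r,x}→{h,r,x}
  live L4: ∅→∅
  live L5: {h,r,x}→{h,r,x}
  live L6: {h,r}→∅

Conflict graph:
  h — {r,x,y}
  q — {y}
  r — {h,x,y}
  x — {h,r,y}
  y — {h,q,r,x}

N(q) = ["y"]

Answer: ["y"]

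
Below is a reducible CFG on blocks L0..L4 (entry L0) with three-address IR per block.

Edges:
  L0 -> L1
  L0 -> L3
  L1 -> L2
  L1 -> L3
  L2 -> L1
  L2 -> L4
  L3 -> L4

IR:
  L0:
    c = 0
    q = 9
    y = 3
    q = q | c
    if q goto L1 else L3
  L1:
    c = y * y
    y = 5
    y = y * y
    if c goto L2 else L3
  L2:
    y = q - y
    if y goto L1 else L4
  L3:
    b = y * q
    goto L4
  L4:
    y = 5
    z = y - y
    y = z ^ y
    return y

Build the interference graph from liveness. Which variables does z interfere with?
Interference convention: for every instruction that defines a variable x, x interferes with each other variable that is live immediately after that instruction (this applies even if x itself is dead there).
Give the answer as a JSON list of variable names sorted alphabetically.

Answer: ["y"]

Derivation:
Block summaries:
  L0: {c,q,y} / ∅
  L1: {c,y} / {y}
  L2: {y} / {q,y}
  L3: {b} / {q,y}
  L4: {y,z} / ∅

Backward fixpoint:
  L0: in=∅ out={q,y}
  L1: in={q,y} out={q,y}
  L2: in={q,y} out={q,y}
  L3: in={q,y} out=∅
  L4: in=∅ out=∅

Conflict graph:
  b — ∅
  c — {q,y}
  q — {c,y}
  y — {c,q,z}
  z — {y}

N(z) = ["y"]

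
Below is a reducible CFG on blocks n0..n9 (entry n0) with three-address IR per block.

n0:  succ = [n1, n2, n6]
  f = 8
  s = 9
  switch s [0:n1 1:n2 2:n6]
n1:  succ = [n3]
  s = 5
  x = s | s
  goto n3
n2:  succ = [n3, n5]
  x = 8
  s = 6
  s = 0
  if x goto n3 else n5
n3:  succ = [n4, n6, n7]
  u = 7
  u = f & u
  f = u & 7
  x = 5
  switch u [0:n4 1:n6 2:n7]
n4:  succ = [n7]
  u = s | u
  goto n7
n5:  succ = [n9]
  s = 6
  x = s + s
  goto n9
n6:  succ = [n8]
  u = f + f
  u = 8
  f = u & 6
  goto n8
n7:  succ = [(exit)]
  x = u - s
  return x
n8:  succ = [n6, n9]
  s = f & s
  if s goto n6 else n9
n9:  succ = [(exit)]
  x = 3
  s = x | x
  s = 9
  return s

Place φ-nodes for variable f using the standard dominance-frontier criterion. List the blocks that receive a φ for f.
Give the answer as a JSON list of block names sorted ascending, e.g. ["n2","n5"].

idom tree: n1←n0 n2←n0 n3←n0 n4←n3 n5←n2 n6←n0 n7←n3 n8←n6 n9←n0
Dom at joins:
  n3: preds {n1,n2}: {n0,n1} ∩ {n0,n2} = {n0}; idom=n0
  n6: preds {n0,n3,n8}: {n0} ∩ {n0,n3} ∩ {n0,n6,n8} = {n0}; idom=n0
  n7: preds {n3,n4}: {n0,n3} ∩ {n0,n3,n4} = {n0,n3}; idom=n3
  n9: preds {n5,n8}: {n0,n2,n5} ∩ {n0,n6,n8} = {n0}; idom=n0

Frontier:
  join n3 pred n1: n1 stop@n0
  join n3 pred n2: n2 stop@n0
  join n6 pred n0: · stop@n0
  join n6 pred n3: n3 stop@n0
  join n6 pred n8: n8→n6 stop@n0
  join n7 pred n3: · stop@n3
  join n7 pred n4: n4 stop@n3
  join n9 pred n5: n5→n2 stop@n0
  join n9 pred n8: n8→n6 stop@n0
  n0 → ∅
  n1 → {n3}
  n2 → {n3,n9}
  n3 → {n6}
  n4 → {n7}
  n5 → {n9}
  n6 → {n6,n9}
  n7 → ∅
  n8 → {n6,n9}
  n9 → ∅

φ for f: defs {n0,n3,n6}
  DF⁺ = {n6,n9}

Answer: ["n6", "n9"]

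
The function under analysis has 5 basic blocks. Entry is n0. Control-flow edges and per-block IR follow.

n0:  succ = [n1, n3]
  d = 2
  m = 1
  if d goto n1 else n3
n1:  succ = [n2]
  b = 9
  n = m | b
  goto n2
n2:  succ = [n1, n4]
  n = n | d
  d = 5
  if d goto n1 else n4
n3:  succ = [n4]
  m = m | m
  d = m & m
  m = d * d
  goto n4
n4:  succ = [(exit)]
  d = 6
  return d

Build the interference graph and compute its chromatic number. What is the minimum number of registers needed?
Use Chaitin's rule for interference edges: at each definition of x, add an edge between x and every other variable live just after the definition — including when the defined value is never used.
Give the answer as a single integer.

Answer: 3

Working:
def/use:
  n0: def={d,m} ue=∅
  n1: def={b,n} ue={m}
  n2: def={d,n} ue={d,n}
  n3: def={d,m} ue={m}
  n4: def={d} ue=∅

Live sets:
  live n0: ∅→{d,m}
  live n1: {d,m}→{d,m,n}
  live n2: {d,m,n}→{d,m}
  live n3: {m}→∅
  live n4: ∅→∅

Interfere edges:
  b↔{d,m}
  d↔{b,m,n}
  m↔{b,d,n}
  n↔{d,m}

Registers:
  clique {b,d,m} ⇒ need ≥ 3
  3-colouring: c0={d}  c1={m}  c2={b,n}
  χ = 3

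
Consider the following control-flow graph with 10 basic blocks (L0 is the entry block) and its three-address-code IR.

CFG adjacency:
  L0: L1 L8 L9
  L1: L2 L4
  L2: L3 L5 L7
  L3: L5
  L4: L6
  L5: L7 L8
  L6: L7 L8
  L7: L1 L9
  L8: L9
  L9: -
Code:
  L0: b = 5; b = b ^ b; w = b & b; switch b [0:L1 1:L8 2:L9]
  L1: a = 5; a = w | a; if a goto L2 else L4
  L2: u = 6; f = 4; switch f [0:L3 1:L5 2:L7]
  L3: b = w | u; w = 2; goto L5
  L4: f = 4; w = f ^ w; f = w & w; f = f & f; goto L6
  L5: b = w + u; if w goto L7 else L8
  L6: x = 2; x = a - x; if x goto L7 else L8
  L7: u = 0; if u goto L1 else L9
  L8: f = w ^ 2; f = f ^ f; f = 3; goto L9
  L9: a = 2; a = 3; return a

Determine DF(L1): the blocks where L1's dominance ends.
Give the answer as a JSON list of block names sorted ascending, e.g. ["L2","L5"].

Answer: ["L1", "L8", "L9"]

Analysis:
idom tree: L1←L0 L2←L1 L3←L2 L4←L1 L5←L2 L6←L4 L7←L1 L8←L0 L9←L0
Join-block Dom:
  L1: preds {L0,L7}: {L0} ∩ {L0,L1,L7} = {L0}; idom=L0
  L5: preds {L2,L3}: {L0,L1,L2} ∩ {L0,L1,L2,L3} = {L0,L1,L2}; idom=L2
  L7: preds {L2,L5,L6}: {L0,L1,L2} ∩ {L0,L1,L2,L5} ∩ {L0,L1,L4,L6} = {L0,L1}; idom=L1
  L8: preds {L0,L5,L6}: {L0} ∩ {L0,L1,L2,L5} ∩ {L0,L1,L4,L6} = {L0}; idom=L0
  L9: preds {L0,L7,L8}: {L0} ∩ {L0,L1,L7} ∩ {L0,L8} = {L0}; idom=L0

DF walk-up:
  join L1 pred L0: · stop@L0
  join L1 pred L7: L7→L1 stop@L0
  join L5 pred L2: · stop@L2
  join L5 pred L3: L3 stop@L2
  join L7 pred L2: L2 stop@L1
  join L7 pred L5: L5→L2 stop@L1
  join L7 pred L6: L6→L4 stop@L1
  join L8 pred L0: · stop@L0
  join L8 pred L5: L5→L2→L1 stop@L0
  join L8 pred L6: L6→L4→L1 stop@L0
  join L9 pred L0: · stop@L0
  join L9 pred L7: L7→L1 stop@L0
  join L9 pred L8: L8 stop@L0
  L0: DF=∅
  L1: DF={L1,L8,L9}
  L2: DF={L7,L8}
  L3: DF={L5}
  L4: DF={L7,L8}
  L5: DF={L7,L8}
  L6: DF={L7,L8}
  L7: DF={L1,L9}
  L8: DF={L9}
  L9: DF=∅

DF(L1) = ["L1", "L8", "L9"]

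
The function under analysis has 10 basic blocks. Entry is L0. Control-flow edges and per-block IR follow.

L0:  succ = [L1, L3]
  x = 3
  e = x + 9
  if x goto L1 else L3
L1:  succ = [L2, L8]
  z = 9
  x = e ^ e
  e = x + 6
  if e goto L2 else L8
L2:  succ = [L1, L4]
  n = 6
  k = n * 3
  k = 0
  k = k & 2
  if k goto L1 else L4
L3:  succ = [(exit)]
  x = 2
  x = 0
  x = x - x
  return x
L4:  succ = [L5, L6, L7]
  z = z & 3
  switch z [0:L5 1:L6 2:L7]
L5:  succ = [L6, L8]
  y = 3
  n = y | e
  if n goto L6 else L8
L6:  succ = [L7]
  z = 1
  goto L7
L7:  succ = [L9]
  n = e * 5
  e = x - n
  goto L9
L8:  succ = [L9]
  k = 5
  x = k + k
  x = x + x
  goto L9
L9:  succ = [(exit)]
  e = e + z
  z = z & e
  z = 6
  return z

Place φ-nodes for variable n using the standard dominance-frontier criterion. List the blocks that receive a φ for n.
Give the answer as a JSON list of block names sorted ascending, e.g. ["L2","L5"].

Answer: ["L1", "L6", "L7", "L8", "L9"]

Working:
idom tree: L1←L0 L2←L1 L3←L0 L4←L2 L5←L4 L6←L4 L7←L4 L8←L1 L9←L1
Dom∩ at merges:
  L1: preds {L0,L2}: {L0} ∩ {L0,L1,L2} = {L0}; idom=L0
  L6: preds {L4,L5}: {L0,L1,L2,L4} ∩ {L0,L1,L2,L4,L5} = {L0,L1,L2,L4}; idom=L4
  L7: preds {L4,L6}: {L0,L1,L2,L4} ∩ {L0,L1,L2,L4,L6} = {L0,L1,L2,L4}; idom=L4
  L8: preds {L1,L5}: {L0,L1} ∩ {L0,L1,L2,L4,L5} = {L0,L1}; idom=L1
  L9: preds {L7,L8}: {L0,L1,L2,L4,L7} ∩ {L0,L1,L8} = {L0,L1}; idom=L1

Frontier:
  L1←L0: walk · to L0
  L1←L2: walk L2→L1 to L0
  L6←L4: walk · to L4
  L6←L5: walk L5 to L4
  L7←L4: walk · to L4
  L7←L6: walk L6 to L4
  L8←L1: walk · to L1
  L8←L5: walk L5→L4→L2 to L1
  L9←L7: walk L7→L4→L2 to L1
  L9←L8: walk L8 to L1
  L0 → ∅
  L1 → {L1}
  L2 → {L1,L8,L9}
  L3 → ∅
  L4 → {L8,L9}
  L5 → {L6,L8}
  L6 → {L7}
  L7 → {L9}
  L8 → {L9}
  L9 → ∅

φ for n: defs {L2,L5,L7}
  DF⁺ = {L1,L6,L7,L8,L9}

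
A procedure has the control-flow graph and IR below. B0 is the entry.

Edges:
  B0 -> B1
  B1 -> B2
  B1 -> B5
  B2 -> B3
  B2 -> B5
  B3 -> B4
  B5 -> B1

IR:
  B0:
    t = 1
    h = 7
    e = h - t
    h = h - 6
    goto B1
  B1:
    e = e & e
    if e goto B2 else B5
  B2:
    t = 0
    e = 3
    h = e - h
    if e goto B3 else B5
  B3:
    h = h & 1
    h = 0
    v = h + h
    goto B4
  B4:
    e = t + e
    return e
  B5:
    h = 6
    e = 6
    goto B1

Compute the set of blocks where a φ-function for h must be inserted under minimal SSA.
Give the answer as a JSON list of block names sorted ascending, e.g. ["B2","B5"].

idom tree: B1←B0 B2←B1 B3←B2 B4←B3 B5←B1
Dom∩ at merges:
  B1: preds {B0,B5}: {B0} ∩ {B0,B1,B5} = {B0}; idom=B0
  B5: preds {B1,B2}: {B0,B1} ∩ {B0,B1,B2} = {B0,B1}; idom=B1

DF walk-up:
  B1←B0: walk · to B0
  B1←B5: walk B5→B1 to B0
  B5←B1: walk · to B1
  B5←B2: walk B2 to B1
  DF(B0)=∅
  DF(B1)={B1}
  DF(B2)={B5}
  DF(B3)=∅
  DF(B4)=∅
  DF(B5)={B1}

φ for h: defs {B0,B2,B3,B5}
  DF⁺ = {B1,B5}

Answer: ["B1", "B5"]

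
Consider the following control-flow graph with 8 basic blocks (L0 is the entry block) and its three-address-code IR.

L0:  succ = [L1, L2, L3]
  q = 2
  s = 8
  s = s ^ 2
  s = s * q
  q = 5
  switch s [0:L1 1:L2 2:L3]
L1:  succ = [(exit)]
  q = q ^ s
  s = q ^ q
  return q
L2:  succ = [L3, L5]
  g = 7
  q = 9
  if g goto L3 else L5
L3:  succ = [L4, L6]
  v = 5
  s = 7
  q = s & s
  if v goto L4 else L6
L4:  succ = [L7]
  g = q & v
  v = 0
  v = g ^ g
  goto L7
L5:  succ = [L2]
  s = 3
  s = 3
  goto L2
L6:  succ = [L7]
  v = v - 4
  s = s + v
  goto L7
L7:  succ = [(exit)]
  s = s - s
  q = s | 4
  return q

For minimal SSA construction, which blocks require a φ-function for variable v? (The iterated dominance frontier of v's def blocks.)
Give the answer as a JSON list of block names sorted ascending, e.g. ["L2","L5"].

Answer: ["L7"]

Analysis:
idom tree: L1←L0 L2←L0 L3←L0 L4←L3 L5←L2 L6←L3 L7←L3
Dom at joins:
  L2: preds {L0,L5}: {L0} ∩ {L0,L2,L5} = {L0}; idom=L0
  L3: preds {L0,L2}: {L0} ∩ {L0,L2} = {L0}; idom=L0
  L7: preds {L4,L6}: {L0,L3,L4} ∩ {L0,L3,L6} = {L0,L3}; idom=L3

DF walk-up:
  join L2 pred L0: · stop@L0
  join L2 pred L5: L5→L2 stop@L0
  join L3 pred L0: · stop@L0
  join L3 pred L2: L2 stop@L0
  join L7 pred L4: L4 stop@L3
  join L7 pred L6: L6 stop@L3
  L0: DF=∅
  L1: DF=∅
  L2: DF={L2,L3}
  L3: DF=∅
  L4: DF={L7}
  L5: DF={L2}
  L6: DF={L7}
  L7: DF=∅

φ for v: defs {L3,L4,L6}
  DF⁺ = {L7}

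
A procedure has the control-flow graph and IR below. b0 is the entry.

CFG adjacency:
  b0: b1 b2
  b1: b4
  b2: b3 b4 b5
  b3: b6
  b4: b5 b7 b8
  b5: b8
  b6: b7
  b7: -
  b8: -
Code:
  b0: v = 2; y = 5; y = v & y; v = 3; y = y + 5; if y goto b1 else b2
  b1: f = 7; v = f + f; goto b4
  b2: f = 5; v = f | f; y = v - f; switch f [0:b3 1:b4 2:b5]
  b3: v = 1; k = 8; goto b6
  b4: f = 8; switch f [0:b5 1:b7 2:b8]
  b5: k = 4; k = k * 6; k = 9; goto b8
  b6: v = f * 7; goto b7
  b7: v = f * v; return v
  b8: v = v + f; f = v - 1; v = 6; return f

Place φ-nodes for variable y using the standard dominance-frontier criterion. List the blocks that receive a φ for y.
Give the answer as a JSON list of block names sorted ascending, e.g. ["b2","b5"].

Answer: ["b4", "b5", "b7", "b8"]

Analysis:
idom tree: b1←b0 b2←b0 b3←b2 b4←b0 b5←b0 b6←b3 b7←b0 b8←b0
Join-block Dom:
  b4: preds {b1,b2}: {b0,b1} ∩ {b0,b2} = {b0}; idom=b0
  b5: preds {b2,b4}: {b0,b2} ∩ {b0,b4} = {b0}; idom=b0
  b7: preds {b4,b6}: {b0,b4} ∩ {b0,b2,b3,b6} = {b0}; idom=b0
  b8: preds {b4,b5}: {b0,b4} ∩ {b0,b5} = {b0}; idom=b0

DF derivation:
  join b4 pred b1: b1 stop@b0
  join b4 pred b2: b2 stop@b0
  join b5 pred b2: b2 stop@b0
  join b5 pred b4: b4 stop@b0
  join b7 pred b4: b4 stop@b0
  join b7 pred b6: b6→b3→b2 stop@b0
  join b8 pred b4: b4 stop@b0
  join b8 pred b5: b5 stop@b0
  DF(b0)=∅
  DF(b1)={b4}
  DF(b2)={b4,b5,b7}
  DF(b3)={b7}
  DF(b4)={b5,b7,b8}
  DF(b5)={b8}
  DF(b6)={b7}
  DF(b7)=∅
  DF(b8)=∅

φ for y: defs {b0,b2}
  DF⁺ = {b4,b5,b7,b8}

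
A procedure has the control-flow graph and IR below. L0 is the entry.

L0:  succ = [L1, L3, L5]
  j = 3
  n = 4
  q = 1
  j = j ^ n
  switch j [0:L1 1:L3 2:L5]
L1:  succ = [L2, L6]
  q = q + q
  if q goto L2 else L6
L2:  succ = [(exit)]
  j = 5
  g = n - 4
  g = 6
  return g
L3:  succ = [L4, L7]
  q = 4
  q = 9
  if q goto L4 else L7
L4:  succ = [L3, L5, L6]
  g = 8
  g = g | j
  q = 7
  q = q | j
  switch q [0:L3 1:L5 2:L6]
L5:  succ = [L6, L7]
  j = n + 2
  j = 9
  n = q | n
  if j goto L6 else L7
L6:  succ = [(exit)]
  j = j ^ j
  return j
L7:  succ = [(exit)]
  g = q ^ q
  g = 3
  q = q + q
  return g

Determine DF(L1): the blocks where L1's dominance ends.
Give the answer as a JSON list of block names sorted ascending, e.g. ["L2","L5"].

idom tree: L1←L0 L2←L1 L3←L0 L4←L3 L5←L0 L6←L0 L7←L0
Dom at joins:
  L3: preds {L0,L4}: {L0} ∩ {L0,L3,L4} = {L0}; idom=L0
  L5: preds {L0,L4}: {L0} ∩ {L0,L3,L4} = {L0}; idom=L0
  L6: preds {L1,L4,L5}: {L0,L1} ∩ {L0,L3,L4} ∩ {L0,L5} = {L0}; idom=L0
  L7: preds {L3,L5}: {L0,L3} ∩ {L0,L5} = {L0}; idom=L0

Frontier:
  L3←L0: walk · to L0
  L3←L4: walk L4→L3 to L0
  L5←L0: walk · to L0
  L5←L4: walk L4→L3 to L0
  L6←L1: walk L1 to L0
  L6←L4: walk L4→L3 to L0
  L6←L5: walk L5 to L0
  L7←L3: walk L3 to L0
  L7←L5: walk L5 to L0
  L0 → ∅
  L1 → {L6}
  L2 → ∅
  L3 → {L3,L5,L6,L7}
  L4 → {L3,L5,L6}
  L5 → {L6,L7}
  L6 → ∅
  L7 → ∅

DF(L1) = ["L6"]

Answer: ["L6"]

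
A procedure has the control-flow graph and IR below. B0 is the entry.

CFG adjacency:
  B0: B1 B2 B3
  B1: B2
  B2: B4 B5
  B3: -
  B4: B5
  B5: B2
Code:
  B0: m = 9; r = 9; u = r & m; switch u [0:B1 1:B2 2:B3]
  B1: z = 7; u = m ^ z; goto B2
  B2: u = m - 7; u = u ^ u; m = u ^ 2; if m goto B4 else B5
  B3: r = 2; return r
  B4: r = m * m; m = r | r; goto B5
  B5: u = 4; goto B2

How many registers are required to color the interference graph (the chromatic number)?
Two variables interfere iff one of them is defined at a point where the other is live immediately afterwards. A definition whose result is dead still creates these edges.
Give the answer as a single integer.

Answer: 2

Analysis:
def/use:
  B0: def={m,r,u} ue=∅
  B1: def={u,z} ue={m}
  B2: def={m,u} ue={m}
  B3: def={r} ue=∅
  B4: def={m,r} ue={m}
  B5: def={u} ue=∅

Backward fixpoint:
  live B0: ∅→{m}
  live B1: {m}→{m}
  live B2: {m}→{m}
  live B3: ∅→∅
  live B4: {m}→{m}
  live B5: {m}→{m}

Interference:
  m — {r,u,z}
  r — {m}
  u — {m}
  z — {m}

Registers:
  clique {m,r} ⇒ need ≥ 2
  2-colouring: c0={m}  c1={r,u,z}
  χ = 2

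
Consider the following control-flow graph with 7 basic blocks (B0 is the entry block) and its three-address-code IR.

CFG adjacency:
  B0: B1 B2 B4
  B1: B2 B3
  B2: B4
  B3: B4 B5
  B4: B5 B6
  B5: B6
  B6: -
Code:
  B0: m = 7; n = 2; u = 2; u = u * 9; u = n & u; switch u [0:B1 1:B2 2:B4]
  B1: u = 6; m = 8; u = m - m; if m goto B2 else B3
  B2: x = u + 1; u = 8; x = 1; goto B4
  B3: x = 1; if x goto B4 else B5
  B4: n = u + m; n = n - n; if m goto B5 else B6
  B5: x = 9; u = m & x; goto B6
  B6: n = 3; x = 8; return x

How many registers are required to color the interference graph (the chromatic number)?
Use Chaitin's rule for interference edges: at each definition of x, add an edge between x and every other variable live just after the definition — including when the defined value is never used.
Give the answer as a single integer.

Block summaries:
  B0: def={m,n,u} ue=∅
  B1: def={m,u} ue=∅
  B2: def={u,x} ue={u}
  B3: def={x} ue=∅
  B4: def={n} ue={m,u}
  B5: def={u,x} ue={m}
  B6: def={n,x} ue=∅

Backward fixpoint:
  B0 li=∅ lo={m,u}
  B1 li=∅ lo={m,u}
  B2 li={m,u} lo={m,u}
  B3 li={m,u} lo={m,u}
  B4 li={m,u} lo={m}
  B5 li={m} lo=∅
  B6 li=∅ lo=∅

Conflict graph:
  m↔{n,u,x}
  n↔{m,u}
  u↔{m,n,x}
  x↔{m,u}

Colouring:
  {m,n,u} pairwise interfere (3-clique) ⇒ χ ≥ 3
  assign m→r0 n→r2 u→r1 x→r2 — no edge inside a register ⇒ χ ≤ 3
  χ = 3

Answer: 3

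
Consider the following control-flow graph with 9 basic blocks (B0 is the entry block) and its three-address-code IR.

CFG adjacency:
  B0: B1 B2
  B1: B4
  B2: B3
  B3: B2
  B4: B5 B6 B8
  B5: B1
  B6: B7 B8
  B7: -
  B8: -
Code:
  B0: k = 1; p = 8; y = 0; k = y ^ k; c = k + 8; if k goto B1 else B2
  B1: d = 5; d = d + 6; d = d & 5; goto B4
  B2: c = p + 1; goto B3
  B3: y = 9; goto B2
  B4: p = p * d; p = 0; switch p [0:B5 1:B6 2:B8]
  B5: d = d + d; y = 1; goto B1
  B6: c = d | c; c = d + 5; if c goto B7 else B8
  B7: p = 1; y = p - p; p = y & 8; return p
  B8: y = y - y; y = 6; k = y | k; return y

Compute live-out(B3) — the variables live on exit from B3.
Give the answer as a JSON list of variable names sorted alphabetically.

Answer: ["p"]

Derivation:
Block summaries:
  B0: def={c,k,p,y} ue=∅
  B1: def={d} ue=∅
  B2: def={c} ue={p}
  B3: def={y} ue=∅
  B4: def={p} ue={d,p}
  B5: def={d,y} ue={d}
  B6: def={c} ue={c,d}
  B7: def={p,y} ue=∅
  B8: def={k,y} ue={k,y}

Liveness:
  B0: in=∅ out={c,k,p,y}
  B1: in={c,k,p,y} out={c,d,k,p,y}
  B2: in={p} out={p}
  B3: in={p} out={p}
  B4: in={c,d,k,p,y} out={c,d,k,p,y}
  B5: in={c,d,k,p} out={c,k,p,y}
  B6: in={c,d,k,y} out={k,y}
  B7: in=∅ out=∅
  B8: in={k,y} out=∅

live-out(B3) = ["p"]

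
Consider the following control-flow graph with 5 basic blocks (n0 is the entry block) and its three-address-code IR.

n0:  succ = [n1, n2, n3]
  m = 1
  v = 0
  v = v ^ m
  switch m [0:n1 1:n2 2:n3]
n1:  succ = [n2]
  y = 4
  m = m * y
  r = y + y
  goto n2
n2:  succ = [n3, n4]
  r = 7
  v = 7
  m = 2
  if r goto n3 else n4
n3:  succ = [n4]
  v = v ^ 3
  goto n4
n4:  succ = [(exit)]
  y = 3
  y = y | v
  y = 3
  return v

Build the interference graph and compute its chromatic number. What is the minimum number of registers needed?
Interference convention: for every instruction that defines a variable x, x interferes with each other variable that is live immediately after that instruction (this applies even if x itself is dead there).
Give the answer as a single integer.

def/use:
  n0 def {m,v} use ∅
  n1 def {m,r,y} use {m}
  n2 def {m,r,v} use ∅
  n3 def {v} use {v}
  n4 def {y} use {v}

Backward fixpoint:
  live n0: ∅→{m,v}
  live n1: {m}→∅
  live n2: ∅→{v}
  live n3: {v}→{v}
  live n4: {v}→∅

Interfere edges:
  m: {r,v,y}
  r: {m,v}
  v: {m,r,y}
  y: {m,v}

Chromatic number:
  clique {m,r,v} ⇒ need ≥ 3
  3-colouring: R0={m}  R1={v}  R2={r,y}
  χ = 3

Answer: 3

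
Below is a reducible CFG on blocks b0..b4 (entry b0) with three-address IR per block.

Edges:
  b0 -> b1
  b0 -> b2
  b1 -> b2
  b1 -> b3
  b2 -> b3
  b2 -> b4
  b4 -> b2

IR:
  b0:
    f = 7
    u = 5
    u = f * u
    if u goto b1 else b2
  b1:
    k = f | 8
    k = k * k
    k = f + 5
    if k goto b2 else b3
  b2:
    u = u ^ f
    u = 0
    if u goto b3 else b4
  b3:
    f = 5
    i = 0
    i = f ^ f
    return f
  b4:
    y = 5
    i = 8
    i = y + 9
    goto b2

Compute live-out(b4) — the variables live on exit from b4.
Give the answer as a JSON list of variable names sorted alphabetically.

def/use:
  b0: {f,u} / ∅
  b1: {k} / {f}
  b2: {u} / {f,u}
  b3: {f,i} / ∅
  b4: {i,y} / ∅

Liveness:
  live b0: ∅→{f,u}
  live b1: {f,u}→{f,u}
  live b2: {f,u}→{f,u}
  live b3: ∅→∅
  live b4: {f,u}→{f,u}

live-out(b4) = ["f", "u"]

Answer: ["f", "u"]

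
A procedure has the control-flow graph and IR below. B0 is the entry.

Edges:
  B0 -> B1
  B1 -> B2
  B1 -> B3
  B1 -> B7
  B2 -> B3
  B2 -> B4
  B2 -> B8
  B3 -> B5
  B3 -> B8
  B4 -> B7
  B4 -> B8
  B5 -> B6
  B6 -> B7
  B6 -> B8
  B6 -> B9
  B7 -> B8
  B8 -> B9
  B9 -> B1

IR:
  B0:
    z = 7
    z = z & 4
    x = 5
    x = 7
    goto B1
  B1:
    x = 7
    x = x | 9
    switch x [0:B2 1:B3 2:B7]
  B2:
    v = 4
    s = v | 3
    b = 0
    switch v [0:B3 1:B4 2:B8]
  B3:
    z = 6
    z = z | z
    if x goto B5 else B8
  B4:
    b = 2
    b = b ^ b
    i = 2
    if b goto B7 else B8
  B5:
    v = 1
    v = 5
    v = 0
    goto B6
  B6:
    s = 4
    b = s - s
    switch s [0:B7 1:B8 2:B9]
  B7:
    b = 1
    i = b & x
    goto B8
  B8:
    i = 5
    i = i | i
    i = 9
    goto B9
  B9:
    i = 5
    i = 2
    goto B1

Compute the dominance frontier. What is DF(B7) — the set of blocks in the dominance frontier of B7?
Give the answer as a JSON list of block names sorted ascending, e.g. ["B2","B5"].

Answer: ["B8"]

Working:
idom tree: B1←B0 B2←B1 B3←B1 B4←B2 B5←B3 B6←B5 B7←B1 B8←B1 B9←B1
Dom∩ at merges:
  B1: preds {B0,B9}: {B0} ∩ {B0,B1,B9} = {B0}; idom=B0
  B3: preds {B1,B2}: {B0,B1} ∩ {B0,B1,B2} = {B0,B1}; idom=B1
  B7: preds {B1,B4,B6}: {B0,B1} ∩ {B0,B1,B2,B4} ∩ {B0,B1,B3,B5,B6} = {B0,B1}; idom=B1
  B8: preds {B2,B3,B4,B6,B7}: {B0,B1,B2} ∩ {B0,B1,B3} ∩ {B0,B1,B2,B4} ∩ {B0,B1,B3,B5,B6} ∩ {B0,B1,B7} = {B0,B1}; idom=B1
  B9: preds {B6,B8}: {B0,B1,B3,B5,B6} ∩ {B0,B1,B8} = {B0,B1}; idom=B1

Frontier:
  join B1 pred B0: · stop@B0
  join B1 pred B9: B9→B1 stop@B0
  join B3 pred B1: · stop@B1
  join B3 pred B2: B2 stop@B1
  join B7 pred B1: · stop@B1
  join B7 pred B4: B4→B2 stop@B1
  join B7 pred B6: B6→B5→B3 stop@B1
  join B8 pred B2: B2 stop@B1
  join B8 pred B3: B3 stop@B1
  join B8 pred B4: B4→B2 stop@B1
  join B8 pred B6: B6→B5→B3 stop@B1
  join B8 pred B7: B7 stop@B1
  join B9 pred B6: B6→B5→B3 stop@B1
  join B9 pred B8: B8 stop@B1
  DF(B0)=∅
  DF(B1)={B1}
  DF(B2)={B3,B7,B8}
  DF(B3)={B7,B8,B9}
  DF(B4)={B7,B8}
  DF(B5)={B7,B8,B9}
  DF(B6)={B7,B8,B9}
  DF(B7)={B8}
  DF(B8)={B9}
  DF(B9)={B1}

DF(B7) = ["B8"]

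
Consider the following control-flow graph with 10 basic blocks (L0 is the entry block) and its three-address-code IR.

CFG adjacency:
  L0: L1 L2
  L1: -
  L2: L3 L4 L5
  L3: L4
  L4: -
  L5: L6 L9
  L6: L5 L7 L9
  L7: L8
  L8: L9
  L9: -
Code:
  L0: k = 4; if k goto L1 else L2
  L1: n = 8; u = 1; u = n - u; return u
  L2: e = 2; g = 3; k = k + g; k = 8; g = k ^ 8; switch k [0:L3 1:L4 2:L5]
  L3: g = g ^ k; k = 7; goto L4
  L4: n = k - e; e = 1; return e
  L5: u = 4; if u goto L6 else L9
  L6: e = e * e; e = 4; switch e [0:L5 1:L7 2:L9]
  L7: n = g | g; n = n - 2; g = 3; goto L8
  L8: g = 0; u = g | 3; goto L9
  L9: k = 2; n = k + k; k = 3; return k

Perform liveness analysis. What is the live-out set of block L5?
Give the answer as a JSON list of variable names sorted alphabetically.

def/use:
  L0: def={k} ue=∅
  L1: def={n,u} ue=∅
  L2: def={e,g,k} ue={k}
  L3: def={g,k} ue={g,k}
  L4: def={e,n} ue={e,k}
  L5: def={u} ue=∅
  L6: def={e} ue={e}
  L7: def={g,n} ue={g}
  L8: def={g,u} ue=∅
  L9: def={k,n} ue=∅

Live sets:
  L0 li=∅ lo={k}
  L1 li=∅ lo=∅
  L2 li={k} lo={e,g,k}
  L3 li={e,g,k} lo={e,k}
  L4 li={e,k} lo=∅
  L5 li={e,g} lo={e,g}
  L6 li={e,g} lo={e,g}
  L7 li={g} lo=∅
  L8 li=∅ lo=∅
  L9 li=∅ lo=∅

live-out(L5) = ["e", "g"]

Answer: ["e", "g"]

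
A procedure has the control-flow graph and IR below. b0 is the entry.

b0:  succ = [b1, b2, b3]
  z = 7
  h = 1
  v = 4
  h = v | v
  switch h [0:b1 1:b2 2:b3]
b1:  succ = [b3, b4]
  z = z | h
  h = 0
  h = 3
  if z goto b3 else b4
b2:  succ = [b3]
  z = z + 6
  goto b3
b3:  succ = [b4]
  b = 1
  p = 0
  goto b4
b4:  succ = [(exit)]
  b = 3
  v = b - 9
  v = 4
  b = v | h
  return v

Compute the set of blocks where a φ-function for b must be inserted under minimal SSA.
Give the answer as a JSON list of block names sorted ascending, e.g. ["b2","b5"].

Answer: ["b4"]

Analysis:
idom tree: b1←b0 b2←b0 b3←b0 b4←b0
Join-block Dom:
  b3: preds {b0,b1,b2}: {b0} ∩ {b0,b1} ∩ {b0,b2} = {b0}; idom=b0
  b4: preds {b1,b3}: {b0,b1} ∩ {b0,b3} = {b0}; idom=b0

Frontier:
  b3←b0: walk · to b0
  b3←b1: walk b1 to b0
  b3←b2: walk b2 to b0
  b4←b1: walk b1 to b0
  b4←b3: walk b3 to b0
  b0 → ∅
  b1 → {b3,b4}
  b2 → {b3}
  b3 → {b4}
  b4 → ∅

φ for b: defs {b3,b4}
  DF⁺ = {b4}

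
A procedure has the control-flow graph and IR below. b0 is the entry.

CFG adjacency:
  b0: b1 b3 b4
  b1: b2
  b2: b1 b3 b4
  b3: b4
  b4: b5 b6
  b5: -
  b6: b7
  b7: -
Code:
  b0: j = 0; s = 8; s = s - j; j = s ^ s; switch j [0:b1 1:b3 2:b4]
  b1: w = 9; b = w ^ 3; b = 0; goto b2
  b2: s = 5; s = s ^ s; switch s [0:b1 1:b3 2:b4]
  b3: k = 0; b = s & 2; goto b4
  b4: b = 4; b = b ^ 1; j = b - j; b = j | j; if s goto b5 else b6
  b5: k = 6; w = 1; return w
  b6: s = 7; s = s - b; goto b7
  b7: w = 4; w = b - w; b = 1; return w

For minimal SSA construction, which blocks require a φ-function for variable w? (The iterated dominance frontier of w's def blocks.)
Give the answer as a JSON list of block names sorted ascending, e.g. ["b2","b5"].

idom tree: b1←b0 b2←b1 b3←b0 b4←b0 b5←b4 b6←b4 b7←b6
Join-block Dom:
  b1: preds {b0,b2}: {b0} ∩ {b0,b1,b2} = {b0}; idom=b0
  b3: preds {b0,b2}: {b0} ∩ {b0,b1,b2} = {b0}; idom=b0
  b4: preds {b0,b2,b3}: {b0} ∩ {b0,b1,b2} ∩ {b0,b3} = {b0}; idom=b0

DF derivation:
  join b1 pred b0: · stop@b0
  join b1 pred b2: b2→b1 stop@b0
  join b3 pred b0: · stop@b0
  join b3 pred b2: b2→b1 stop@b0
  join b4 pred b0: · stop@b0
  join b4 pred b2: b2→b1 stop@b0
  join b4 pred b3: b3 stop@b0
  DF(b0)=∅
  DF(b1)={b1,b3,b4}
  DF(b2)={b1,b3,b4}
  DF(b3)={b4}
  DF(b4)=∅
  DF(b5)=∅
  DF(b6)=∅
  DF(b7)=∅

φ for w: defs {b1,b5,b7}
  DF⁺ = {b1,b3,b4}

Answer: ["b1", "b3", "b4"]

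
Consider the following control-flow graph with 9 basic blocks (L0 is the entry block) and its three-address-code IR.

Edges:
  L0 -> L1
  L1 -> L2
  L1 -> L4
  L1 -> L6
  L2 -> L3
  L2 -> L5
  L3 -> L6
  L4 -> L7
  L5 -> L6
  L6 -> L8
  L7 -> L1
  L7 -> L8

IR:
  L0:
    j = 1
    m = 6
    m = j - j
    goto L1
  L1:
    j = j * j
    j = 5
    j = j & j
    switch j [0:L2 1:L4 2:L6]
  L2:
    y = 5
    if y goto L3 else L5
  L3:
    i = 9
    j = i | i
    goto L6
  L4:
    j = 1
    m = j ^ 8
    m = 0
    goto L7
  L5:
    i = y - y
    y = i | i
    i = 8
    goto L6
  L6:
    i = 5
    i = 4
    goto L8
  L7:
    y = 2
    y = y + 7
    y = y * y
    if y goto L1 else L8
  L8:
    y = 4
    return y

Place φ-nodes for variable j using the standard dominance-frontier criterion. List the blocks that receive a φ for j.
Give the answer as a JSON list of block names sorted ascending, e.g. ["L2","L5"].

idom tree: L1←L0 L2←L1 L3←L2 L4←L1 L5←L2 L6←L1 L7←L4 L8←L1
Dom∩ at merges:
  L1: preds {L0,L7}: {L0} ∩ {L0,L1,L4,L7} = {L0}; idom=L0
  L6: preds {L1,L3,L5}: {L0,L1} ∩ {L0,L1,L2,L3} ∩ {L0,L1,L2,L5} = {L0,L1}; idom=L1
  L8: preds {L6,L7}: {L0,L1,L6} ∩ {L0,L1,L4,L7} = {L0,L1}; idom=L1

Frontier:
  L1←L0: walk · to L0
  L1←L7: walk L7→L4→L1 to L0
  L6←L1: walk · to L1
  L6←L3: walk L3→L2 to L1
  L6←L5: walk L5→L2 to L1
  L8←L6: walk L6 to L1
  L8←L7: walk L7→L4 to L1
  L0: DF=∅
  L1: DF={L1}
  L2: DF={L6}
  L3: DF={L6}
  L4: DF={L1,L8}
  L5: DF={L6}
  L6: DF={L8}
  L7: DF={L1,L8}
  L8: DF=∅

φ for j: defs {L0,L1,L3,L4}
  DF⁺ = {L1,L6,L8}

Answer: ["L1", "L6", "L8"]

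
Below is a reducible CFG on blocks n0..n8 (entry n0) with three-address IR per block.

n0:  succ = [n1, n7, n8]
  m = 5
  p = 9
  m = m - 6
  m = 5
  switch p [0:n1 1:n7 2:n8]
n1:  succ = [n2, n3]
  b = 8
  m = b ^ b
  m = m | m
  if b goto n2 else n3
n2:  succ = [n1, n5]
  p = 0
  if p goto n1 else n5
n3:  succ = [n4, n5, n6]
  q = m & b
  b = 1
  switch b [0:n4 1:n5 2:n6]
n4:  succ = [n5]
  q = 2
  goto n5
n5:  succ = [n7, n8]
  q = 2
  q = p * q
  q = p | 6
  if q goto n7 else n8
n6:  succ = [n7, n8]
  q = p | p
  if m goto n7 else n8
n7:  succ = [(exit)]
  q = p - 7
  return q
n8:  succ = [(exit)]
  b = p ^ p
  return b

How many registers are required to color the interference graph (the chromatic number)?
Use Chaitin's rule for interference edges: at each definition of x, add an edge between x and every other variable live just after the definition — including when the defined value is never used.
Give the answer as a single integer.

Per-block:
  n0 def {m,p} use ∅
  n1 def {b,m} use ∅
  n2 def {p} use ∅
  n3 def {b,q} use {b,m}
  n4 def {q} use ∅
  n5 def {q} use {p}
  n6 def {q} use {m,p}
  n7 def {q} use {p}
  n8 def {b} use {p}

Liveness:
  live n0: ∅→{p}
  live n1: {p}→{b,m,p}
  live n2: ∅→{p}
  live n3: {b,m,p}→{m,p}
  live n4: {p}→{p}
  live n5: {p}→{p}
  live n6: {m,p}→{p}
  live n7: {p}→∅
  live n8: {p}→∅

Interfere edges:
  b — {m,p}
  m — {b,p,q}
  p — {b,m,q}
  q — {m,p}

Colouring:
  {b,m,p} pairwise interfere (3-clique) ⇒ χ ≥ 3
  3-colouring: c0={m}  c1={p}  c2={b,q}
  χ = 3

Answer: 3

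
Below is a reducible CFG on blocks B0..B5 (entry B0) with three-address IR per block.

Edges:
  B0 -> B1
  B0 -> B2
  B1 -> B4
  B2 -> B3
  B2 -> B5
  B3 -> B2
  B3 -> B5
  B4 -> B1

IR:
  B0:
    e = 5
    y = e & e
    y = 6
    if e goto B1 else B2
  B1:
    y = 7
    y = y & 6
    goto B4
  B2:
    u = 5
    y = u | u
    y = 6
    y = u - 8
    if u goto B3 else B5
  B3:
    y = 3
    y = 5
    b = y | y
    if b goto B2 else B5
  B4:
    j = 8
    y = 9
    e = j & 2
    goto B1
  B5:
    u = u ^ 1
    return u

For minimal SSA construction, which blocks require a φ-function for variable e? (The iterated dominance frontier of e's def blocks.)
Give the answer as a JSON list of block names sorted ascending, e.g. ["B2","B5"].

Answer: ["B1"]

Analysis:
idom tree: B1←B0 B2←B0 B3←B2 B4←B1 B5←B2
Join-block Dom:
  B1: preds {B0,B4}: {B0} ∩ {B0,B1,B4} = {B0}; idom=B0
  B2: preds {B0,B3}: {B0} ∩ {B0,B2,B3} = {B0}; idom=B0
  B5: preds {B2,B3}: {B0,B2} ∩ {B0,B2,B3} = {B0,B2}; idom=B2

DF derivation:
  join B1 pred B0: · stop@B0
  join B1 pred B4: B4→B1 stop@B0
  join B2 pred B0: · stop@B0
  join B2 pred B3: B3→B2 stop@B0
  join B5 pred B2: · stop@B2
  join B5 pred B3: B3 stop@B2
  B0: DF=∅
  B1: DF={B1}
  B2: DF={B2}
  B3: DF={B2,B5}
  B4: DF={B1}
  B5: DF=∅

φ for e: defs {B0,B4}
  DF⁺ = {B1}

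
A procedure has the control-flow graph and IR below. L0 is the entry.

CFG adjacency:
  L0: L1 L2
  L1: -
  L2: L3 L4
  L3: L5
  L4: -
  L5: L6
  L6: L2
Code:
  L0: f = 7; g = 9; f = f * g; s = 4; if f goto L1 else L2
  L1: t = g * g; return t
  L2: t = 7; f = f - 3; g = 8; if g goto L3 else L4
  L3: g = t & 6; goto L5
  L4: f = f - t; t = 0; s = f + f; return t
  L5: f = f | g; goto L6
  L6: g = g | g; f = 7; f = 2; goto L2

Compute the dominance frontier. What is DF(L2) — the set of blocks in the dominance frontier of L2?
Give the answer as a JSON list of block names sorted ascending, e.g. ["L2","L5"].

Answer: ["L2"]

Working:
idom tree: L1←L0 L2←L0 L3←L2 L4←L2 L5←L3 L6←L5
Join-block Dom:
  L2: preds {L0,L6}: {L0} ∩ {L0,L2,L3,L5,L6} = {L0}; idom=L0

DF derivation:
  join L2 pred L0: · stop@L0
  join L2 pred L6: L6→L5→L3→L2 stop@L0
  L0 → ∅
  L1 → ∅
  L2 → {L2}
  L3 → {L2}
  L4 → ∅
  L5 → {L2}
  L6 → {L2}

DF(L2) = ["L2"]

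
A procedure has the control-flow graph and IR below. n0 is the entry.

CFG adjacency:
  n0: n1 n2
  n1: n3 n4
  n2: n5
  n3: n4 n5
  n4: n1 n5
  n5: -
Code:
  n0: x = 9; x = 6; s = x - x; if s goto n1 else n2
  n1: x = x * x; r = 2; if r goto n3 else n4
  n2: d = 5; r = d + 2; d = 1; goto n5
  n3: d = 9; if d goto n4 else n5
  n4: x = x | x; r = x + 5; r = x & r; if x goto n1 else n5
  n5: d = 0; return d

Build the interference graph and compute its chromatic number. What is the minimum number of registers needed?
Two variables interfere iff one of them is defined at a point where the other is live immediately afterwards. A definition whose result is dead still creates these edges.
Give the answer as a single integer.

Block summaries:
  n0 def {s,x} use ∅
  n1 def {r,x} use {x}
  n2 def {d,r} use ∅
  n3 def {d} use ∅
  n4 def {r,x} use {x}
  n5 def {d} use ∅

Backward fixpoint:
  n0: in=∅ out={x}
  n1: in={x} out={x}
  n2: in=∅ out=∅
  n3: in={x} out={x}
  n4: in={x} out={x}
  n5: in=∅ out=∅

Conflict graph:
  d↔{x}
  r↔{x}
  s↔{x}
  x↔{d,r,s}

Registers:
  clique {d,x} ⇒ need ≥ 2
  2-colouring: r0={x}  r1={d,r,s}
  χ = 2

Answer: 2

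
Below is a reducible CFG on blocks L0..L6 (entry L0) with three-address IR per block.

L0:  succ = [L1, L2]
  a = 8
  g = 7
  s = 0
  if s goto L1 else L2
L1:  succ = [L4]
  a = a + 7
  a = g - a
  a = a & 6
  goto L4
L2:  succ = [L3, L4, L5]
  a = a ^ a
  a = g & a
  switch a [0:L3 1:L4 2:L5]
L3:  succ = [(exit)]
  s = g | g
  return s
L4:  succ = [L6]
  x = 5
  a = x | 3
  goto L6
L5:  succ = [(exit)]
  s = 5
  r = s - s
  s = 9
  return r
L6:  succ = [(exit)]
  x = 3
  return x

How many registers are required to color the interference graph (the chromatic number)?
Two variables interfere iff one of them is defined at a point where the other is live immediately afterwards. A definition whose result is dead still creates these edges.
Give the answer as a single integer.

Per-block:
  L0: {a,g,s} / ∅
  L1: {a} / {a,g}
  L2: {a} / {a,g}
  L3: {s} / {g}
  L4: {a,x} / ∅
  L5: {r,s} / ∅
  L6: {x} / ∅

Liveness:
  L0 li=∅ lo={a,g}
  L1 li={a,g} lo=∅
  L2 li={a,g} lo={g}
  L3 li={g} lo=∅
  L4 li=∅ lo=∅
  L5 li=∅ lo=∅
  L6 li=∅ lo=∅

Interfere edges:
  a: {g,s}
  g: {a,s}
  r: {s}
  s: {a,g,r}
  x: ∅

Colouring:
  clique {a,g,s} ⇒ need ≥ 3
  3-colouring: c0={s,x}  c1={a,r}  c2={g}
  χ = 3

Answer: 3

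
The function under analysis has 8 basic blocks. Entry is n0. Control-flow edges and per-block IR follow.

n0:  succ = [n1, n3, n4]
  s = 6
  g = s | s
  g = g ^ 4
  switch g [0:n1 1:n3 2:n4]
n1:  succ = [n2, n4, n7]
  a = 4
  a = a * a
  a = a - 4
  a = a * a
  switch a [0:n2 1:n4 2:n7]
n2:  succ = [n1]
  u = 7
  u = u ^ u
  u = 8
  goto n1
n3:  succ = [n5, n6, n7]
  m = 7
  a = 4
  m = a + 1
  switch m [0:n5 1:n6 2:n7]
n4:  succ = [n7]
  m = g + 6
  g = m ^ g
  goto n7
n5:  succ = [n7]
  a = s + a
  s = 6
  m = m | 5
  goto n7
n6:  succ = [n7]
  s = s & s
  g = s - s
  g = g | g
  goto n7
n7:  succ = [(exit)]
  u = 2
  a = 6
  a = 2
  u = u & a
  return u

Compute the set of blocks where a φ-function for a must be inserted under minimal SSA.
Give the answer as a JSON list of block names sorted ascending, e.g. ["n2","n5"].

idom tree: n1←n0 n2←n1 n3←n0 n4←n0 n5←n3 n6←n3 n7←n0
Dom at joins:
  n1: preds {n0,n2}: {n0} ∩ {n0,n1,n2} = {n0}; idom=n0
  n4: preds {n0,n1}: {n0} ∩ {n0,n1} = {n0}; idom=n0
  n7: preds {n1,n3,n4,n5,n6}: {n0,n1} ∩ {n0,n3} ∩ {n0,n4} ∩ {n0,n3,n5} ∩ {n0,n3,n6} = {n0}; idom=n0

DF derivation:
  n1←n0: walk · to n0
  n1←n2: walk n2→n1 to n0
  n4←n0: walk · to n0
  n4←n1: walk n1 to n0
  n7←n1: walk n1 to n0
  n7←n3: walk n3 to n0
  n7←n4: walk n4 to n0
  n7←n5: walk n5→n3 to n0
  n7←n6: walk n6→n3 to n0
  n0 → ∅
  n1 → {n1,n4,n7}
  n2 → {n1}
  n3 → {n7}
  n4 → {n7}
  n5 → {n7}
  n6 → {n7}
  n7 → ∅

φ for a: defs {n1,n3,n5,n7}
  DF⁺ = {n1,n4,n7}

Answer: ["n1", "n4", "n7"]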